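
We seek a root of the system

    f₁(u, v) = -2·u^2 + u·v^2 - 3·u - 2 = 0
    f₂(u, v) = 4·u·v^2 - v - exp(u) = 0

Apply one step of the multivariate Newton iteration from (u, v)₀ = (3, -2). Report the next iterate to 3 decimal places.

(0.567, -1.187)

At (3, -2): F = (-17.000, 29.91446).
Jacobian J = [[-4·u + v^2 - 3, 2·u·v], [4·v^2 - exp(u), 8·u·v - 1]].
At the point, J = [[-11.000, -12.000], [-4.08554, -49.000]] (det J = 489.97356).
Solving J·Δ = −F gives Δ = (-2.433, 0.813).
Then the next iterate is (u, v)₁ = (0.567, -1.187).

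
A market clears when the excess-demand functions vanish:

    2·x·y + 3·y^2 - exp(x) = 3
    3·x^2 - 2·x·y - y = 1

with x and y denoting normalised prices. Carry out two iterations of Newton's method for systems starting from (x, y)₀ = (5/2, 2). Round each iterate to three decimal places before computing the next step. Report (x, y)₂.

(1.307, 1.113)

At (5/2, 2): F = (6.81751, 5.750).
Jacobian J = [[2·y - exp(x), 2·x + 6·y], [6·x - 2·y, -2·x - 1]].
At the point, J = [[-8.18249, 17.000], [11.000, -6.000]] (det J = -137.90504).
Solving J·Δ = −F gives Δ = (-1.005, -0.885).
Then the next iterate is (x, y)₁ = (1.495, 1.115).
Round to (1.495, 1.115) and repeat: F = (-0.39581, 1.25623), J = [[-2.22934, 9.680], [6.740, -3.990]].
Δ = (-0.188, -0.002), so (x, y)₂ = (1.307, 1.113).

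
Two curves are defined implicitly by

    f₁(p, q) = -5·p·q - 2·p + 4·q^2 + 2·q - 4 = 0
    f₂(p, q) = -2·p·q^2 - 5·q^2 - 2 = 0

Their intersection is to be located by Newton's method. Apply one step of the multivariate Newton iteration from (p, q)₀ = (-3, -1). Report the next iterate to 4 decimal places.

(-5.5833, 1.0833)

At (-3, -1): F = (-11.0000, -1.0000).
Jacobian J = [[-5·q - 2, -5·p + 8·q + 2], [-2·q^2, -4·p·q - 10·q]].
At the point, J = [[3.0000, 9.0000], [-2.0000, -2.0000]] (det J = 12.0000).
Solving J·Δ = −F gives Δ = (-2.5833, 2.0833).
Then the next iterate is (p, q)₁ = (-5.5833, 1.0833).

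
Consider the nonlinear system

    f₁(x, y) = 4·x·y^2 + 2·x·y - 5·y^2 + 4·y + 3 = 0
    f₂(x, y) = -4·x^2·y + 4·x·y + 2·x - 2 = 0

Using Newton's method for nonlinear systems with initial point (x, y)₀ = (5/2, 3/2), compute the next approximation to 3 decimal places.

(2.351, 0.418)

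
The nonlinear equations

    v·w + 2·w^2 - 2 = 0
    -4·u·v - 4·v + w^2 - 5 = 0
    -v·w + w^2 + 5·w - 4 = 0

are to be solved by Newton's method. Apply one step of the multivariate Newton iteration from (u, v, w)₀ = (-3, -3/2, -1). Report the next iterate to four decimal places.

(-63.6667, 44.0000, -9.0000)

At (-3, -3/2, -1): F = (1.5000, -16.0000, -9.5000).
Jacobian J = [[0, w, v + 4·w], [-4·v, -4·u - 4, 2·w], [0, -w, -v + 2·w + 5]].
At the point, J = [[0.0000, -1.0000, -5.5000], [6.0000, 8.0000, -2.0000], [0.0000, 1.0000, 4.5000]] (det J = -6.0000).
Solving J·Δ = −F gives Δ = (-60.6667, 45.5000, -8.0000).
Then the next iterate is (u, v, w)₁ = (-63.6667, 44.0000, -9.0000).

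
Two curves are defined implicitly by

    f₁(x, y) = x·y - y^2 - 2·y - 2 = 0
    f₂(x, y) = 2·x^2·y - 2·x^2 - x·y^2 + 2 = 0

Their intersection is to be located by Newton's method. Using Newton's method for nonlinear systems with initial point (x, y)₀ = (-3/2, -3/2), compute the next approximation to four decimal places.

At (-3/2, -3/2): F = (1.0000, -5.8750).
Jacobian J = [[y, x - 2·y - 2], [4·x·y - 4·x - y^2, 2·x^2 - 2·x·y]].
At the point, J = [[-1.5000, -0.5000], [12.7500, 0.0000]] (det J = 6.3750).
Solving J·Δ = −F gives Δ = (0.4608, 0.6176).
Then the next iterate is (x, y)₁ = (-1.0392, -0.8824).

(-1.0392, -0.8824)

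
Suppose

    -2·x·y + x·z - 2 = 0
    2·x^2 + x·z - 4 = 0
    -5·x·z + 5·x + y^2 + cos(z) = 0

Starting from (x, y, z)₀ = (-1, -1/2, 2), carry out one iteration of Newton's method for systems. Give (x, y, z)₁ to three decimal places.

(-2.126, 2.815, 0.252)

At (-1, -1/2, 2): F = (-5.000, -4.000, 4.83385).
Jacobian J = [[-2·y + z, -2·x, x], [4·x + z, 0, x], [-5·z + 5, 2·y, -5·x - sin(z)]].
At the point, J = [[3.000, 2.000, -1.000], [-2.000, 0.000, -1.000], [-5.000, -1.000, 4.09070]] (det J = 21.36281).
Solving J·Δ = −F gives Δ = (-1.126, 3.315, -1.748).
Then the next iterate is (x, y, z)₁ = (-2.126, 2.815, 0.252).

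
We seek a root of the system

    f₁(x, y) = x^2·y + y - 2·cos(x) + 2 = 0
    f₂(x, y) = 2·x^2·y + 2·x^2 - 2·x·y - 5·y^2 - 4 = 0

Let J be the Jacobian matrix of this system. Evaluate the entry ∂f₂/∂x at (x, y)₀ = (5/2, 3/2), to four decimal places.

∂f₂/∂x = 4·x·y + 4·x - 2·y.
At (5/2, 3/2) this is 22.0000.

22.0000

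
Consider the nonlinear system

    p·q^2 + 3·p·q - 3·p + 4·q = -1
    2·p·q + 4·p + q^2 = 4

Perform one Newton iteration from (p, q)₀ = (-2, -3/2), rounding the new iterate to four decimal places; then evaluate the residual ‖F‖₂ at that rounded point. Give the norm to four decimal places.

0.4964

At (-2, -3/2): F = (5.5000, -3.7500).
Jacobian J = [[q^2 + 3·q - 3, 2·p·q + 3·p + 4], [2·q + 4, 2·p + 2·q]].
At the point, J = [[-5.2500, 4.0000], [1.0000, -7.0000]] (det J = 32.7500).
Solving J·Δ = −F gives Δ = (0.7176, -0.4332).
Then the next iterate is (p, q)₁ = (-1.2824, -1.9332).
Re-evaluating at (-1.2824, -1.9332): F = (-0.240858, -0.434066), so ‖F‖₂ = 0.4964.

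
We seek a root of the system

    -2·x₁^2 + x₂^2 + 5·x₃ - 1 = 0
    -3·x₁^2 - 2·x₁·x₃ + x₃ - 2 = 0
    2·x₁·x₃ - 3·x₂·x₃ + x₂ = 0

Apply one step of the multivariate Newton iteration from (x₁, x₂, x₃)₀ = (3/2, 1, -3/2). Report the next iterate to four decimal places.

(0.1570, 0.0856, -0.3459)

At (3/2, 1, -3/2): F = (-12.0000, -5.7500, 1.0000).
Jacobian J = [[-4·x₁, 2·x₂, 5], [-6·x₁ - 2·x₃, 0, -2·x₁ + 1], [2·x₃, -3·x₃ + 1, 2·x₁ - 3·x₂]].
At the point, J = [[-6.0000, 2.0000, 5.0000], [-6.0000, 0.0000, -2.0000], [-3.0000, 5.5000, 0.0000]] (det J = -219.0000).
Solving J·Δ = −F gives Δ = (-1.3430, -0.9144, 1.1541).
Then the next iterate is (x₁, x₂, x₃)₁ = (0.1570, 0.0856, -0.3459).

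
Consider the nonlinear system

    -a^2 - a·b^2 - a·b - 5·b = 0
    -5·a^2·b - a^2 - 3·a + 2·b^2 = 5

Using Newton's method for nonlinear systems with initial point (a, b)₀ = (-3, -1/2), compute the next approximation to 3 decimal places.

(-1.782, -0.428)

At (-3, -1/2): F = (-7.250, 18.000).
Jacobian J = [[-2·a - b^2 - b, -2·a·b - a - 5], [-10·a·b - 2·a - 3, -5·a^2 + 4·b]].
At the point, J = [[6.250, -5.000], [-12.000, -47.000]] (det J = -353.750).
Solving J·Δ = −F gives Δ = (1.218, 0.072).
Then the next iterate is (a, b)₁ = (-1.782, -0.428).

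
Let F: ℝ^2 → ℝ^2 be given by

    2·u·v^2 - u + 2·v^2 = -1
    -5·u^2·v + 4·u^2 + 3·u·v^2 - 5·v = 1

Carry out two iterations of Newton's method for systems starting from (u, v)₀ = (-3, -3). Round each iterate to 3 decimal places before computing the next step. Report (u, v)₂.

At (-3, -3): F = (-32.000, 104.000).
Jacobian J = [[2·v^2 - 1, 4·u·v + 4·v], [-10·u·v + 8·u + 3·v^2, -5·u^2 + 6·u·v - 5]].
At the point, J = [[17.000, 24.000], [-87.000, 4.000]] (det J = 2156.000).
Solving J·Δ = −F gives Δ = (1.217, 0.471).
Then the next iterate is (u, v)₁ = (-1.783, -2.529).
Round to (-1.783, -2.529) and repeat: F = (-7.23289, 30.34958), J = [[11.79168, 7.92083], [-40.16855, 6.15980]].
Δ = (0.729, -0.172), so (u, v)₂ = (-1.054, -2.701).

(-1.054, -2.701)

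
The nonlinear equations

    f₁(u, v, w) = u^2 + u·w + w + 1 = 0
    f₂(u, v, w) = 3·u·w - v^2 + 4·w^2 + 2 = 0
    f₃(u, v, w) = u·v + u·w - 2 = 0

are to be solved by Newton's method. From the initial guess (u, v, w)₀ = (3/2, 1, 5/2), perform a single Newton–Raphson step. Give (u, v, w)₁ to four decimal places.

At (3/2, 1, 5/2): F = (9.5000, 37.2500, 3.2500).
Jacobian J = [[2·u + w, 0, u + 1], [3·w, -2·v, 3·u + 8·w], [v + w, u, u]].
At the point, J = [[5.5000, 0.0000, 2.5000], [7.5000, -2.0000, 24.5000], [3.5000, 1.5000, 1.5000]] (det J = -173.0000).
Solving J·Δ = −F gives Δ = (-1.2814, 1.8042, -0.9809).
Then the next iterate is (u, v, w)₁ = (0.2186, 2.8042, 1.5191).

(0.2186, 2.8042, 1.5191)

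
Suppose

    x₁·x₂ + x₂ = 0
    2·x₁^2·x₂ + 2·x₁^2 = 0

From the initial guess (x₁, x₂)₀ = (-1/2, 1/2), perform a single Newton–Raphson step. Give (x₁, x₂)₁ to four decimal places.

(-0.3571, -0.1429)

At (-1/2, 1/2): F = (0.2500, 0.7500).
Jacobian J = [[x₂, x₁ + 1], [4·x₁·x₂ + 4·x₁, 2·x₁^2]].
At the point, J = [[0.5000, 0.5000], [-3.0000, 0.5000]] (det J = 1.7500).
Solving J·Δ = −F gives Δ = (0.1429, -0.6429).
Then the next iterate is (x₁, x₂)₁ = (-0.3571, -0.1429).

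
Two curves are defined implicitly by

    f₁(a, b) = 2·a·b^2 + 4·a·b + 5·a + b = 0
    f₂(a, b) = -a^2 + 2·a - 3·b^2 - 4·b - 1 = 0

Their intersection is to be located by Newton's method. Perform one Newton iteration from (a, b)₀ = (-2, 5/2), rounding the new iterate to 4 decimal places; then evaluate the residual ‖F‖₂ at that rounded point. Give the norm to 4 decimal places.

At (-2, 5/2): F = (-52.5000, -37.7500).
Jacobian J = [[2·b^2 + 4·b + 5, 4·a·b + 4·a + 1], [-2·a + 2, -6·b - 4]].
At the point, J = [[27.5000, -27.0000], [6.0000, -19.0000]] (det J = -360.5000).
Solving J·Δ = −F gives Δ = (-0.0603, -2.0059).
Then the next iterate is (a, b)₁ = (-2.0603, 0.4941).
Re-evaluating at (-2.0603, 0.4941): F = (-14.885359, -12.074241), so ‖F‖₂ = 19.1667.

19.1667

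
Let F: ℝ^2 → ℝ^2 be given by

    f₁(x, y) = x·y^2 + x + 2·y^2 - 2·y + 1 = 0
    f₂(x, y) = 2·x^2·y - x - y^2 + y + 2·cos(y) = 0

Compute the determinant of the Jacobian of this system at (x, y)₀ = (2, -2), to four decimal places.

-231.9070

J = [[y^2 + 1, 2·x·y + 4·y - 2], [4·x·y - 1, 2·x^2 - 2·y - 2·sin(y) + 1]].
At the point, J = [[5.0000, -18.0000], [-17.0000, 14.818595]].
det J = -231.9070.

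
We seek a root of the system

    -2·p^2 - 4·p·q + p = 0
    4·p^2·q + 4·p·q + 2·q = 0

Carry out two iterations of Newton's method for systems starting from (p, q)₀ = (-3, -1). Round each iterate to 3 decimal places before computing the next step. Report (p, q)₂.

(-0.263, 0.098)

At (-3, -1): F = (-33.000, -26.000).
Jacobian J = [[-4·p - 4·q + 1, -4·p], [8·p·q + 4·q, 4·p^2 + 4·p + 2]].
At the point, J = [[17.000, 12.000], [20.000, 26.000]] (det J = 202.000).
Solving J·Δ = −F gives Δ = (2.703, -1.079).
Then the next iterate is (p, q)₁ = (-0.297, -2.079).
Round to (-0.297, -2.079) and repeat: F = (-2.94327, -2.42169), J = [[10.504, 1.188], [-3.37630, 1.16484]].
Δ = (0.034, 2.177), so (p, q)₂ = (-0.263, 0.098).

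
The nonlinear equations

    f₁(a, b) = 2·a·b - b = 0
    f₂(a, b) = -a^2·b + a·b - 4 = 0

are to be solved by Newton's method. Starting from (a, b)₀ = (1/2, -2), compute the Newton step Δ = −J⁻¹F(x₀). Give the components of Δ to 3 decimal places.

(0.000, 18.000)

At (1/2, -2): F = (0.000, -4.500).
Jacobian J = [[2·b, 2·a - 1], [-2·a·b + b, -a^2 + a]].
At the point, J = [[-4.000, 0.000], [0.000, 0.250]] (det J = -1.000).
Solving J·Δ = −F gives Δ = (0.000, 18.000).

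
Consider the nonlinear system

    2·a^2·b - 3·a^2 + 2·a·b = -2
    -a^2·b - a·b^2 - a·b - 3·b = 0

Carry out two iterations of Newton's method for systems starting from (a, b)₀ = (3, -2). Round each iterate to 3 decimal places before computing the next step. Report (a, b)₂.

At (3, -2): F = (-73.000, 18.000).
Jacobian J = [[4·a·b - 6·a + 2·b, 2·a^2 + 2·a], [-2·a·b - b^2 - b, -a^2 - 2·a·b - a - 3]].
At the point, J = [[-46.000, 24.000], [10.000, -3.000]] (det J = -102.000).
Solving J·Δ = −F gives Δ = (-2.088, -0.961).
Then the next iterate is (a, b)₁ = (0.912, -2.961).
Round to (0.912, -2.961) and repeat: F = (-10.82168, 6.05025), J = [[-22.19573, 3.48749], [-0.40566, 0.65712]].
Δ = (-2.142, -10.530), so (a, b)₂ = (-1.230, -13.491).

(-1.230, -13.491)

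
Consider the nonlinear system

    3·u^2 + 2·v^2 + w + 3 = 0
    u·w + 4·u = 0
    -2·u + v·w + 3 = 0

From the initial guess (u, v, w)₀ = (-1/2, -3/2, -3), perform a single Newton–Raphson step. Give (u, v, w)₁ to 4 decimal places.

(1.2500, -1.0833, -0.5000)

At (-1/2, -3/2, -3): F = (5.2500, -0.5000, 8.5000).
Jacobian J = [[6·u, 4·v, 1], [w + 4, 0, u], [-2, w, v]].
At the point, J = [[-3.0000, -6.0000, 1.0000], [1.0000, 0.0000, -0.5000], [-2.0000, -3.0000, -1.5000]] (det J = -13.5000).
Solving J·Δ = −F gives Δ = (1.7500, 0.4167, 2.5000).
Then the next iterate is (u, v, w)₁ = (1.2500, -1.0833, -0.5000).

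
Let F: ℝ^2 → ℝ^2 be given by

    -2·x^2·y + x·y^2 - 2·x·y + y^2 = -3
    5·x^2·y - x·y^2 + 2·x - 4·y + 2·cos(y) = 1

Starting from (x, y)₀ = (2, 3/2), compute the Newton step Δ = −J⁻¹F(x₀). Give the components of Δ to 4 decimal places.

At (2, 3/2): F = (-8.2500, 22.641474).
Jacobian J = [[-4·x·y + y^2 - 2·y, -2·x^2 + 2·x·y - 2·x + 2·y], [10·x·y - y^2 + 2, 5·x^2 - 2·x·y - 2·sin(y) - 4]].
At the point, J = [[-12.7500, -3.0000], [29.7500, 8.005010]] (det J = -12.813878).
Solving J·Δ = −F gives Δ = (0.1470, -3.3746).

(0.1470, -3.3746)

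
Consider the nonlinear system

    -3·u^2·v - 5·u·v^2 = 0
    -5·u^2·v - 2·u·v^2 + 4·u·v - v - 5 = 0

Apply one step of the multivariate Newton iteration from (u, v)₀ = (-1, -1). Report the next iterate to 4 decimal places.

(-1.3889, -0.0556)

At (-1, -1): F = (8.0000, 7.0000).
Jacobian J = [[-6·u·v - 5·v^2, -3·u^2 - 10·u·v], [-10·u·v - 2·v^2 + 4·v, -5·u^2 - 4·u·v + 4·u - 1]].
At the point, J = [[-11.0000, -13.0000], [-16.0000, -14.0000]] (det J = -54.0000).
Solving J·Δ = −F gives Δ = (-0.3889, 0.9444).
Then the next iterate is (u, v)₁ = (-1.3889, -0.0556).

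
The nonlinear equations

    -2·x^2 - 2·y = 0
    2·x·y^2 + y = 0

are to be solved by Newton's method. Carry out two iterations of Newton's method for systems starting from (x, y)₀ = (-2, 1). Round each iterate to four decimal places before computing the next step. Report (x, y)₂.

At (-2, 1): F = (-10.0000, -3.0000).
Jacobian J = [[-4·x, -2], [2·y^2, 4·x·y + 1]].
At the point, J = [[8.0000, -2.0000], [2.0000, -7.0000]] (det J = -52.0000).
Solving J·Δ = −F gives Δ = (1.2308, -0.0769).
Then the next iterate is (x, y)₁ = (-0.7692, 0.9231).
Round to (-0.7692, 0.9231) and repeat: F = (-3.029537, -0.387792), J = [[3.0768, -2.0000], [1.704227, -1.840194]].
Δ = (2.1298, 1.7617), so (x, y)₂ = (1.3606, 2.6848).

(1.3606, 2.6848)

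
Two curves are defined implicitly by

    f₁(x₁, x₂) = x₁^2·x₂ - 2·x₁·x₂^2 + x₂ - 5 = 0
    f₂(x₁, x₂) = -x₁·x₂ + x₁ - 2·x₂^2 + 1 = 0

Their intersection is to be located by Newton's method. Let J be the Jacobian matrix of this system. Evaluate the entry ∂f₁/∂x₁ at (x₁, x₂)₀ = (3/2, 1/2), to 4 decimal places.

∂f₁/∂x₁ = 2·x₁·x₂ - 2·x₂^2.
At (3/2, 1/2) this is 1.0000.

1.0000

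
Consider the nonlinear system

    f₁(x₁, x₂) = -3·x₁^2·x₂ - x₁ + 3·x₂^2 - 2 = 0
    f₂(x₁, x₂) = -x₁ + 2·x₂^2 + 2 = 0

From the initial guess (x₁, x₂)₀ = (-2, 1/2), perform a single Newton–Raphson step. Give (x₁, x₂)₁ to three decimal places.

(-32.000, -16.750)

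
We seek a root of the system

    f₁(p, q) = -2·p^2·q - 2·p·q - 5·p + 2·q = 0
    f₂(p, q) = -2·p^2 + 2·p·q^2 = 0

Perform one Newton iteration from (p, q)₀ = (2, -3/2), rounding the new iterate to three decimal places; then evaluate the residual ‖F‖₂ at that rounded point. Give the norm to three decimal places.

0.883

At (2, -3/2): F = (5.000, 1.000).
Jacobian J = [[-4·p·q - 2·q - 5, -2·p^2 - 2·p + 2], [-4·p + 2·q^2, 4·p·q]].
At the point, J = [[10.000, -10.000], [-3.500, -12.000]] (det J = -155.000).
Solving J·Δ = −F gives Δ = (-0.323, 0.177).
Then the next iterate is (p, q)₁ = (1.677, -1.323).
Re-evaluating at (1.677, -1.323): F = (0.84776, 0.24595), so ‖F‖₂ = 0.883.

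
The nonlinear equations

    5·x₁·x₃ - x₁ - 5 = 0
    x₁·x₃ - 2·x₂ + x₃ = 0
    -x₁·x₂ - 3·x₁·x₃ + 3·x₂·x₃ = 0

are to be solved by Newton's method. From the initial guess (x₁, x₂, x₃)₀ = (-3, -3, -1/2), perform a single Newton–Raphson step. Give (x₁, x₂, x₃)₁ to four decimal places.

(-2.0391, 0.1173, -0.3575)

At (-3, -3, -1/2): F = (5.5000, 7.0000, -9.0000).
Jacobian J = [[5·x₃ - 1, 0, 5·x₁], [x₃, -2, x₁ + 1], [-x₂ - 3·x₃, -x₁ + 3·x₃, -3·x₁ + 3·x₂]].
At the point, J = [[-3.5000, 0.0000, -15.0000], [-0.5000, -2.0000, -2.0000], [4.5000, 1.5000, 0.0000]] (det J = -134.2500).
Solving J·Δ = −F gives Δ = (0.9609, 3.1173, 0.1425).
Then the next iterate is (x₁, x₂, x₃)₁ = (-2.0391, 0.1173, -0.3575).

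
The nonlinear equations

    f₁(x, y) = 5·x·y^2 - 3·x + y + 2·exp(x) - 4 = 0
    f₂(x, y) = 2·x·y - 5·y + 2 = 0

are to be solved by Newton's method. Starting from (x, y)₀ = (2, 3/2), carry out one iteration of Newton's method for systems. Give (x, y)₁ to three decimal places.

(1.618, 0.855)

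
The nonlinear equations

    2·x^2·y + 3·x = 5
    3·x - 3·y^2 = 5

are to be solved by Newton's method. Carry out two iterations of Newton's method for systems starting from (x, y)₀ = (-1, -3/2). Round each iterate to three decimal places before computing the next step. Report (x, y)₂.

At (-1, -3/2): F = (-11.000, -14.750).
Jacobian J = [[4·x·y + 3, 2·x^2], [3, -6·y]].
At the point, J = [[9.000, 2.000], [3.000, 9.000]] (det J = 75.000).
Solving J·Δ = −F gives Δ = (0.927, 1.330).
Then the next iterate is (x, y)₁ = (-0.073, -0.170).
Round to (-0.073, -0.170) and repeat: F = (-5.22081, -5.30570), J = [[3.04964, 0.01066], [3.000, 1.020]].
Δ = (1.711, 0.168), so (x, y)₂ = (1.638, -0.002).

(1.638, -0.002)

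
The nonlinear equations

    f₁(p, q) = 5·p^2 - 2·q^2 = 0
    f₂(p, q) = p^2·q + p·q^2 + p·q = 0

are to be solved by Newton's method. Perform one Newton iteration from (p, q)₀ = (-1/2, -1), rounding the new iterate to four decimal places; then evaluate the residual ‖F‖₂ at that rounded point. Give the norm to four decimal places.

At (-1/2, -1): F = (-0.7500, -0.2500).
Jacobian J = [[10·p, -4·q], [2·p·q + q^2 + q, p^2 + 2·p·q + p]].
At the point, J = [[-5.0000, 4.0000], [1.0000, 0.7500]] (det J = -7.7500).
Solving J·Δ = −F gives Δ = (0.0565, 0.2581).
Then the next iterate is (p, q)₁ = (-0.4435, -0.7419).
Re-evaluating at (-0.4435, -0.7419): F = (-0.117370, -0.061003), so ‖F‖₂ = 0.1323.

0.1323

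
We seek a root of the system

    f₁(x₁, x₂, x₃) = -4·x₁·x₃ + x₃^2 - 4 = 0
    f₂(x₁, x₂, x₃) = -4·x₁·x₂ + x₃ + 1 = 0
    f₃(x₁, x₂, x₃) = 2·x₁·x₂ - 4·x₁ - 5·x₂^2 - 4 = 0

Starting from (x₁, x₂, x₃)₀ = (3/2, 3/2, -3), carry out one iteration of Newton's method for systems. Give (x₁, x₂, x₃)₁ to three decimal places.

(1.343, 0.117, -1.241)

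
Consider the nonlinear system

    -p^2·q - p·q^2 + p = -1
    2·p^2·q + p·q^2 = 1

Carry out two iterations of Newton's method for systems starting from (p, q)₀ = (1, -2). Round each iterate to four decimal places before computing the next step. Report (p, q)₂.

(0.5477, -1.9444)

At (1, -2): F = (0.0000, -1.0000).
Jacobian J = [[-2·p·q - q^2 + 1, -p^2 - 2·p·q], [4·p·q + q^2, 2·p^2 + 2·p·q]].
At the point, J = [[1.0000, 3.0000], [-4.0000, -2.0000]] (det J = 10.0000).
Solving J·Δ = −F gives Δ = (-0.3000, 0.1000).
Then the next iterate is (p, q)₁ = (0.7000, -1.9000).
Round to (0.7000, -1.9000) and repeat: F = (0.1040, -0.3350), J = [[0.0500, 2.1700], [-1.7100, -1.6800]].
Δ = (-0.1523, -0.0444), so (p, q)₂ = (0.5477, -1.9444).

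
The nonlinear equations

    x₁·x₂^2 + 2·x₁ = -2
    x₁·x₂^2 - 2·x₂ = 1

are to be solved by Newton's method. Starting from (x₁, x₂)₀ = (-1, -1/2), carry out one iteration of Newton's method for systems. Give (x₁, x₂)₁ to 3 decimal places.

At (-1, -1/2): F = (-0.250, -0.250).
Jacobian J = [[x₂^2 + 2, 2·x₁·x₂], [x₂^2, 2·x₁·x₂ - 2]].
At the point, J = [[2.250, 1.000], [0.250, -1.000]] (det J = -2.500).
Solving J·Δ = −F gives Δ = (0.200, -0.200).
Then the next iterate is (x₁, x₂)₁ = (-0.800, -0.700).

(-0.800, -0.700)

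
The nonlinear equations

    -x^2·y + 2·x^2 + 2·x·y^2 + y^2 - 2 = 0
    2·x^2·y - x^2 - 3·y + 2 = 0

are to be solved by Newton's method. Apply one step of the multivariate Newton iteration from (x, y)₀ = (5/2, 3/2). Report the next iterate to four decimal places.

At (5/2, 3/2): F = (14.6250, 10.0000).
Jacobian J = [[-2·x·y + 4·x + 2·y^2, -x^2 + 4·x·y + 2·y], [4·x·y - 2·x, 2·x^2 - 3]].
At the point, J = [[7.0000, 11.7500], [10.0000, 9.5000]] (det J = -51.0000).
Solving J·Δ = −F gives Δ = (0.4203, -1.4951).
Then the next iterate is (x, y)₁ = (2.9203, 0.0049).

(2.9203, 0.0049)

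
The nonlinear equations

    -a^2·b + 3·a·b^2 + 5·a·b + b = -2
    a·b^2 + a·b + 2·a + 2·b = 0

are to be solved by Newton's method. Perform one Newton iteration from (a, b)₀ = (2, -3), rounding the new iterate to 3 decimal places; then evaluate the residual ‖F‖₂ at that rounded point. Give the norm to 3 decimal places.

10.082

At (2, -3): F = (35.000, 10.000).
Jacobian J = [[-2·a·b + 3·b^2 + 5·b, -a^2 + 6·a·b + 5·a + 1], [b^2 + b + 2, 2·a·b + a + 2]].
At the point, J = [[24.000, -29.000], [8.000, -8.000]] (det J = 40.000).
Solving J·Δ = −F gives Δ = (-0.250, 1.000).
Then the next iterate is (a, b)₁ = (1.750, -2.000).
Re-evaluating at (1.750, -2.000): F = (9.625, 3.000), so ‖F‖₂ = 10.082.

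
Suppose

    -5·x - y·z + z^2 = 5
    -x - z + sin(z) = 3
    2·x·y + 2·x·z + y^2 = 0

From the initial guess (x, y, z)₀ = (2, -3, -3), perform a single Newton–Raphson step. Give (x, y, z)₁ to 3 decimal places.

At (2, -3, -3): F = (-15.000, -2.14112, -15.000).
Jacobian J = [[-5, -z, -y + 2·z], [-1, 0, cos(z) - 1], [2·y + 2·z, 2·x + 2·y, 2·x]].
At the point, J = [[-5.000, 3.000, -3.000], [-1.000, 0.000, -1.98999], [-12.000, -2.000, 4.000]] (det J = 97.53965).
Solving J·Δ = −F gives Δ = (-1.662, 1.989, -0.241).
Then the next iterate is (x, y, z)₁ = (0.338, -1.011, -3.241).

(0.338, -1.011, -3.241)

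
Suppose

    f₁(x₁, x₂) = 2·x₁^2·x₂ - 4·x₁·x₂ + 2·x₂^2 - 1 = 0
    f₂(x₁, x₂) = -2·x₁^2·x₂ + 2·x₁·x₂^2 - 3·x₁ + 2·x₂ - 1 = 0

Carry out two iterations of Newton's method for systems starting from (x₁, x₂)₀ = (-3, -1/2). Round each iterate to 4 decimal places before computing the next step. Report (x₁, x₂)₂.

(-0.6756, -0.1894)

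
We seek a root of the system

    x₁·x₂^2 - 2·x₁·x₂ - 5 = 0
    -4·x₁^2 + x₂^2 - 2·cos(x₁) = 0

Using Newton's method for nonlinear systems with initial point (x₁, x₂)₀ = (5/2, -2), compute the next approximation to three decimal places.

At (5/2, -2): F = (15.000, -19.39771).
Jacobian J = [[x₂^2 - 2·x₂, 2·x₁·x₂ - 2·x₁], [-8·x₁ + 2·sin(x₁), 2·x₂]].
At the point, J = [[8.000, -15.000], [-18.80306, -4.000]] (det J = -314.04584).
Solving J·Δ = −F gives Δ = (-1.118, 0.404).
Then the next iterate is (x₁, x₂)₁ = (1.382, -1.596).

(1.382, -1.596)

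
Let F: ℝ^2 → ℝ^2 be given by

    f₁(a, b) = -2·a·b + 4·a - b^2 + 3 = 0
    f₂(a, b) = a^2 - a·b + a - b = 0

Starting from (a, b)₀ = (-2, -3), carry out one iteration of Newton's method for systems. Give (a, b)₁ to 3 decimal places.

(-0.400, -2.000)

At (-2, -3): F = (-26.000, -1.000).
Jacobian J = [[-2·b + 4, -2·a - 2·b], [2·a - b + 1, -a - 1]].
At the point, J = [[10.000, 10.000], [0.000, 1.000]] (det J = 10.000).
Solving J·Δ = −F gives Δ = (1.600, 1.000).
Then the next iterate is (a, b)₁ = (-0.400, -2.000).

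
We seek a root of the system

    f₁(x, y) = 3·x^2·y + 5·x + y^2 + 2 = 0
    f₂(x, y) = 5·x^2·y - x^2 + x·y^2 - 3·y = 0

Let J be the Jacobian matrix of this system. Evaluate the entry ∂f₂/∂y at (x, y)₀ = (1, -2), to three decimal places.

∂f₂/∂y = 5·x^2 + 2·x·y - 3.
At (1, -2) this is -2.000.

-2.000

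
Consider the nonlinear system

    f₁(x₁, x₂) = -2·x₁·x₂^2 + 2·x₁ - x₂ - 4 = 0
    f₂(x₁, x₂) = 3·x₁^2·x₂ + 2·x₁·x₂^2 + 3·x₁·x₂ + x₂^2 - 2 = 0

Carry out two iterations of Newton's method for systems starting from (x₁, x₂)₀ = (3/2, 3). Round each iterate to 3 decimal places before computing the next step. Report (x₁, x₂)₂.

At (3/2, 3): F = (-31.000, 67.750).
Jacobian J = [[-2·x₂^2 + 2, -4·x₁·x₂ - 1], [6·x₁·x₂ + 2·x₂^2 + 3·x₂, 3·x₁^2 + 4·x₁·x₂ + 3·x₁ + 2·x₂]].
At the point, J = [[-16.000, -19.000], [54.000, 35.250]] (det J = 462.000).
Solving J·Δ = −F gives Δ = (-0.421, -1.277).
Then the next iterate is (x₁, x₂)₁ = (1.079, 1.723).
Round to (1.079, 1.723) and repeat: F = (-9.97152, 18.97056), J = [[-3.93746, -8.43647], [22.26116, 17.61219]].
Δ = (0.131, -1.243), so (x₁, x₂)₂ = (1.210, 0.480).

(1.210, 0.480)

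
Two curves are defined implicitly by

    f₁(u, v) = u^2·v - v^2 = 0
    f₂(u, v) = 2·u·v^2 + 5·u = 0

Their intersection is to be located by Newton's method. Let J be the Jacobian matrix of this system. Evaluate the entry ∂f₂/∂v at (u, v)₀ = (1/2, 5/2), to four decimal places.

∂f₂/∂v = 4·u·v.
At (1/2, 5/2) this is 5.0000.

5.0000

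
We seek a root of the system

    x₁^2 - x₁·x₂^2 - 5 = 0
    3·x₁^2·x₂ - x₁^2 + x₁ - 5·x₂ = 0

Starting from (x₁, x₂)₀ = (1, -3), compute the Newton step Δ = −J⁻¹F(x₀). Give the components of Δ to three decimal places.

(0.078, 2.258)

At (1, -3): F = (-13.000, 6.000).
Jacobian J = [[2·x₁ - x₂^2, -2·x₁·x₂], [6·x₁·x₂ - 2·x₁ + 1, 3·x₁^2 - 5]].
At the point, J = [[-7.000, 6.000], [-19.000, -2.000]] (det J = 128.000).
Solving J·Δ = −F gives Δ = (0.078, 2.258).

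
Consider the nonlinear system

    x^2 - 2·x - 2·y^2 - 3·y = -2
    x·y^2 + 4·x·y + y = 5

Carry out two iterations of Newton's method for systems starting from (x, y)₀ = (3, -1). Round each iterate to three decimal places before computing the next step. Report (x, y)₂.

(2.785, 0.407)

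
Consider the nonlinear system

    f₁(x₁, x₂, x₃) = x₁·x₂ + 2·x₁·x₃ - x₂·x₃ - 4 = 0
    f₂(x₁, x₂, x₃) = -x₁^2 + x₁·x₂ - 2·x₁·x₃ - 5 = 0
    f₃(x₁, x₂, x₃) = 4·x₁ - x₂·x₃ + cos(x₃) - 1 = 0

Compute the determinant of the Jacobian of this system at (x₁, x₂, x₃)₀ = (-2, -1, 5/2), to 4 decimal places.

J = [[x₂ + 2·x₃, x₁ - x₃, 2·x₁ - x₂], [-2·x₁ + x₂ - 2·x₃, x₁, -2·x₁], [4, -x₃, -x₂ - sin(x₃)]].
At the point, J = [[4.0000, -4.5000, -3.0000], [-2.0000, -2.0000, 4.0000], [4.0000, -2.5000, 0.401528]].
det J = -77.8260.

-77.8260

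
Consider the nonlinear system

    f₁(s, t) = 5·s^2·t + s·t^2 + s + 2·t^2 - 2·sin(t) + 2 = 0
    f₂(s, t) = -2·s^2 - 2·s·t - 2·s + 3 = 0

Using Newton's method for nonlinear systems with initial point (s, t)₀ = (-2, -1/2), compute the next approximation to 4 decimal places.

(-1.7755, -0.1429)

At (-2, -1/2): F = (-9.041149, -3.0000).
Jacobian J = [[10·s·t + t^2 + 1, 5·s^2 + 2·s·t + 4·t - 2·cos(t)], [-4·s - 2·t - 2, -2·s]].
At the point, J = [[11.2500, 18.244835], [7.0000, 4.0000]] (det J = -82.713844).
Solving J·Δ = −F gives Δ = (0.2245, 0.3571).
Then the next iterate is (s, t)₁ = (-1.7755, -0.1429).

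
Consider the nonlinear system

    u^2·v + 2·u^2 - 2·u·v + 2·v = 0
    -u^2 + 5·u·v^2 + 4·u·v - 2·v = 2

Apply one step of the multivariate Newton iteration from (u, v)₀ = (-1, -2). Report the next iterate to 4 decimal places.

At (-1, -2): F = (-8.0000, -11.0000).
Jacobian J = [[2·u·v + 4·u - 2·v, u^2 - 2·u + 2], [-2·u + 5·v^2 + 4·v, 10·u·v + 4·u - 2]].
At the point, J = [[4.0000, 5.0000], [14.0000, 14.0000]] (det J = -14.0000).
Solving J·Δ = −F gives Δ = (-4.0714, 4.8571).
Then the next iterate is (u, v)₁ = (-5.0714, 2.8571).

(-5.0714, 2.8571)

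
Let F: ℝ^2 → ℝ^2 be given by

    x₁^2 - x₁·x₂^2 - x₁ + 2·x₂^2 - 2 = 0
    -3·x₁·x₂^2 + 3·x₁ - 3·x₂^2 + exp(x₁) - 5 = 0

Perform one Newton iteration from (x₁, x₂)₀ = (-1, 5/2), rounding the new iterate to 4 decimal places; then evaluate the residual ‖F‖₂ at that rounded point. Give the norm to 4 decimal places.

At (-1, 5/2): F = (18.7500, -7.632121).
Jacobian J = [[2·x₁ - x₂^2 - 1, -2·x₁·x₂ + 4·x₂], [-3·x₂^2 + exp(x₁) + 3, -6·x₁·x₂ - 6·x₂]].
At the point, J = [[-9.2500, 15.0000], [-15.382121, 0.0000]] (det J = 230.731808).
Solving J·Δ = −F gives Δ = (-0.4962, -1.5560).
Then the next iterate is (x₁, x₂)₁ = (-1.4962, 0.9440).
Re-evaluating at (-1.4962, 0.9440): F = (4.850404, -7.938075), so ‖F‖₂ = 9.3027.

9.3027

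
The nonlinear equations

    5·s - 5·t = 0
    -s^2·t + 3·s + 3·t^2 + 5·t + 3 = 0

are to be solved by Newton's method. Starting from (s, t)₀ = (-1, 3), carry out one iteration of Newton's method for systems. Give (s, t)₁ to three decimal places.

(0.581, 0.581)

At (-1, 3): F = (-20.000, 39.000).
Jacobian J = [[5, -5], [-2·s·t + 3, -s^2 + 6·t + 5]].
At the point, J = [[5.000, -5.000], [9.000, 22.000]] (det J = 155.000).
Solving J·Δ = −F gives Δ = (1.581, -2.419).
Then the next iterate is (s, t)₁ = (0.581, 0.581).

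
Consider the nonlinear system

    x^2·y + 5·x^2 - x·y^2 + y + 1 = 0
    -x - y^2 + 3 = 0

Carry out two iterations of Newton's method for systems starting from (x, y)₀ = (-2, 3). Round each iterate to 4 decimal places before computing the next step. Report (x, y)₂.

(-0.3323, 1.8530)

At (-2, 3): F = (54.0000, -4.0000).
Jacobian J = [[2·x·y + 10·x - y^2, x^2 - 2·x·y + 1], [-1, -2·y]].
At the point, J = [[-41.0000, 17.0000], [-1.0000, -6.0000]] (det J = 263.0000).
Solving J·Δ = −F gives Δ = (0.9734, -0.8289).
Then the next iterate is (x, y)₁ = (-1.0266, 2.1711).
Round to (-1.0266, 2.1711) and repeat: F = (15.567835, -0.687075), J = [[-19.437378, 6.511610], [-1.0000, -4.3422]].
Δ = (0.6943, -0.3181), so (x, y)₂ = (-0.3323, 1.8530).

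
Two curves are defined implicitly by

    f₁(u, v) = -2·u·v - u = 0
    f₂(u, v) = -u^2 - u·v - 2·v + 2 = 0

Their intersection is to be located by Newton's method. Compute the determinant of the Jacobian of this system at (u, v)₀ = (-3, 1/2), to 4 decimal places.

J = [[-2·v - 1, -2·u], [-2·u - v, -u - 2]].
At the point, J = [[-2.0000, 6.0000], [5.5000, 1.0000]].
det J = -35.0000.

-35.0000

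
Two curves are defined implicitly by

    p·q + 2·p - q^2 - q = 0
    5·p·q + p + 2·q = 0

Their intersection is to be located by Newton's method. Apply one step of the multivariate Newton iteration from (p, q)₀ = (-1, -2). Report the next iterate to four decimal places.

(-0.7778, -1.0000)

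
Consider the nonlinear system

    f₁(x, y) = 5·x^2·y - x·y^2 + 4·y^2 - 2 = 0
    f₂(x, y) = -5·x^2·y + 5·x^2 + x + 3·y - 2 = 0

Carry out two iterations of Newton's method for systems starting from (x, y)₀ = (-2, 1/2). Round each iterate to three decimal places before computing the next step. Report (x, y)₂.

(-0.779, 0.456)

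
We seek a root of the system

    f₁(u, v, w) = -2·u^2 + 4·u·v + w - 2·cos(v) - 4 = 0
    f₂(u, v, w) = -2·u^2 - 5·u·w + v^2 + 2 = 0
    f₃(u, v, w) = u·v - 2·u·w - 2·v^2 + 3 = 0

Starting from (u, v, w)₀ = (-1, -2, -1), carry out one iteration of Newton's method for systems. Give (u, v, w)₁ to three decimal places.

At (-1, -2, -1): F = (1.83229, -1.000, -5.000).
Jacobian J = [[-4·u + 4·v, 4·u + 2·sin(v), 1], [-4·u - 5·w, 2·v, -5·u], [v - 2·w, u - 4·v, -2·u]].
At the point, J = [[-4.000, -5.81859, 1.000], [9.000, -4.000, 5.000], [0.000, 7.000, 2.000]] (det J = 339.73471).
Solving J·Δ = −F gives Δ = (-0.083, 0.500, 0.749).
Then the next iterate is (u, v, w)₁ = (-1.083, -1.500, -0.251).

(-1.083, -1.500, -0.251)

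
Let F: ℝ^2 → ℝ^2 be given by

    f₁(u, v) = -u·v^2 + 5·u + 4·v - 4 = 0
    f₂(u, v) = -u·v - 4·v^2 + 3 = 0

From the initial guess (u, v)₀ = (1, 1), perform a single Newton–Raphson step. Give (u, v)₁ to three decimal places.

At (1, 1): F = (4.000, -2.000).
Jacobian J = [[-v^2 + 5, -2·u·v + 4], [-v, -u - 8·v]].
At the point, J = [[4.000, 2.000], [-1.000, -9.000]] (det J = -34.000).
Solving J·Δ = −F gives Δ = (-0.941, -0.118).
Then the next iterate is (u, v)₁ = (0.059, 0.882).

(0.059, 0.882)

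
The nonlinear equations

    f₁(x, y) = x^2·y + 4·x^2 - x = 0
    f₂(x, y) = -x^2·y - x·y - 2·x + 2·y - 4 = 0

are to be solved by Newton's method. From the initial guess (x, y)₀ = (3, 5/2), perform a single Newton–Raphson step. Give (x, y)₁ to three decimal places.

(1.826, 1.289)

At (3, 5/2): F = (55.500, -35.000).
Jacobian J = [[2·x·y + 8·x - 1, x^2], [-2·x·y - y - 2, -x^2 - x + 2]].
At the point, J = [[38.000, 9.000], [-19.500, -10.000]] (det J = -204.500).
Solving J·Δ = −F gives Δ = (-1.174, -1.211).
Then the next iterate is (x, y)₁ = (1.826, 1.289).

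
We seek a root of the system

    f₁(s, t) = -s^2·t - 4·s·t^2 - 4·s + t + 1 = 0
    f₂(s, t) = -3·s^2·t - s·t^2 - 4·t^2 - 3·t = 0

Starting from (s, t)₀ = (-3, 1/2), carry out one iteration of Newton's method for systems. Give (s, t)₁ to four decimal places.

At (-3, 1/2): F = (12.0000, -15.2500).
Jacobian J = [[-2·s·t - 4·t^2 - 4, -s^2 - 8·s·t + 1], [-6·s·t - t^2, -3·s^2 - 2·s·t - 8·t - 3]].
At the point, J = [[-2.0000, 4.0000], [8.7500, -31.0000]] (det J = 27.0000).
Solving J·Δ = −F gives Δ = (11.5185, 2.7593).
Then the next iterate is (s, t)₁ = (8.5185, 3.2593).

(8.5185, 3.2593)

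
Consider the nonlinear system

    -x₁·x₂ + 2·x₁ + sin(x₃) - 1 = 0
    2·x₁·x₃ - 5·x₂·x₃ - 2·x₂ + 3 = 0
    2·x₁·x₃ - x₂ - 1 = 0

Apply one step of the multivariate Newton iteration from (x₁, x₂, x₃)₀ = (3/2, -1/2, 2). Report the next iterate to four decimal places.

At (3/2, -1/2, 2): F = (3.659297, 15.0000, 5.5000).
Jacobian J = [[-x₂ + 2, -x₁, cos(x₃)], [2·x₃, -5·x₃ - 2, 2·x₁ - 5·x₂], [2·x₃, -1, 2·x₁]].
At the point, J = [[2.5000, -1.5000, -0.416147], [4.0000, -12.0000, 5.5000], [4.0000, -1.0000, 3.0000]] (det J = -109.560461).
Solving J·Δ = −F gives Δ = (-1.0105, 0.8149, -0.2144).
Then the next iterate is (x₁, x₂, x₃)₁ = (0.4895, 0.3149, 1.7856).

(0.4895, 0.3149, 1.7856)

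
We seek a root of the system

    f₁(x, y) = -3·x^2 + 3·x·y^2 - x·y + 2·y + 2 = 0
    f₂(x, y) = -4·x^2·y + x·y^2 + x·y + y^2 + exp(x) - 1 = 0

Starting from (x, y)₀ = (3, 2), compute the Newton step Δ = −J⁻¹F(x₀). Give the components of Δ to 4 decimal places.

(-1.0288, -0.4923)

At (3, 2): F = (9.0000, -30.914463).
Jacobian J = [[-6·x + 3·y^2 - y, 6·x·y - x + 2], [-8·x·y + y^2 + y + exp(x), -4·x^2 + 2·x·y + x + 2·y]].
At the point, J = [[-8.0000, 35.0000], [-21.914463, -17.0000]] (det J = 903.006208).
Solving J·Δ = −F gives Δ = (-1.0288, -0.4923).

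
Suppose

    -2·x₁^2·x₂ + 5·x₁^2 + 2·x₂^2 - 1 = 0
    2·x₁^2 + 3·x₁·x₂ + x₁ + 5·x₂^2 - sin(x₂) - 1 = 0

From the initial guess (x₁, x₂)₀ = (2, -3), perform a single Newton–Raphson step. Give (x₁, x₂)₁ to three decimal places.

(1.328, -1.429)

At (2, -3): F = (61.000, 36.14112).
Jacobian J = [[-4·x₁·x₂ + 10·x₁, -2·x₁^2 + 4·x₂], [4·x₁ + 3·x₂ + 1, 3·x₁ + 10·x₂ - cos(x₂)]].
At the point, J = [[44.000, -20.000], [0.000, -23.01001]] (det J = -1012.44033).
Solving J·Δ = −F gives Δ = (-0.672, 1.571).
Then the next iterate is (x₁, x₂)₁ = (1.328, -1.429).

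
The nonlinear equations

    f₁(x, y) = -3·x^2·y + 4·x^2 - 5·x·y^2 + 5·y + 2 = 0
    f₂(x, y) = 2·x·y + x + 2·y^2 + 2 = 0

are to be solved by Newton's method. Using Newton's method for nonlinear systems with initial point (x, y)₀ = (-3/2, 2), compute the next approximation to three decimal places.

At (-3/2, 2): F = (37.500, 2.500).
Jacobian J = [[-6·x·y + 8·x - 5·y^2, -3·x^2 - 10·x·y + 5], [2·y + 1, 2·x + 4·y]].
At the point, J = [[-14.000, 28.250], [5.000, 5.000]] (det J = -211.250).
Solving J·Δ = −F gives Δ = (0.553, -1.053).
Then the next iterate is (x, y)₁ = (-0.947, 0.947).

(-0.947, 0.947)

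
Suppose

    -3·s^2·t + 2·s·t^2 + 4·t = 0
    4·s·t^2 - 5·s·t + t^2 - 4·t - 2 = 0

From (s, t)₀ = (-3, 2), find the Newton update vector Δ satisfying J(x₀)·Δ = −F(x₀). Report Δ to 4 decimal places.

At (-3, 2): F = (-70.0000, -24.0000).
Jacobian J = [[-6·s·t + 2·t^2, -3·s^2 + 4·s·t + 4], [4·t^2 - 5·t, 8·s·t - 5·s + 2·t - 4]].
At the point, J = [[44.0000, -47.0000], [6.0000, -33.0000]] (det J = -1170.0000).
Solving J·Δ = −F gives Δ = (1.0103, -0.5436).

(1.0103, -0.5436)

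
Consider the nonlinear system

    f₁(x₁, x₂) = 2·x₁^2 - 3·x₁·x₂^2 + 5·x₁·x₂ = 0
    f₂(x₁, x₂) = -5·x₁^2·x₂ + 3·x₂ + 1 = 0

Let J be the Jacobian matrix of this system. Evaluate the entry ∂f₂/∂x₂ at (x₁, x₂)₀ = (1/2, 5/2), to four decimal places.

∂f₂/∂x₂ = -5·x₁^2 + 3.
At (1/2, 5/2) this is 1.7500.

1.7500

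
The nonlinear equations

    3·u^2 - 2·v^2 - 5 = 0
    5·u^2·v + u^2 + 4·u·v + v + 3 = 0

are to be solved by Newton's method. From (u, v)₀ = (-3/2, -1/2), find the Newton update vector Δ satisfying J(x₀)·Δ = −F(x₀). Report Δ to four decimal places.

(0.0582, -0.3633)

At (-3/2, -1/2): F = (1.2500, 2.1250).
Jacobian J = [[6·u, -4·v], [10·u·v + 2·u + 4·v, 5·u^2 + 4·u + 1]].
At the point, J = [[-9.0000, 2.0000], [2.5000, 6.2500]] (det J = -61.2500).
Solving J·Δ = −F gives Δ = (0.0582, -0.3633).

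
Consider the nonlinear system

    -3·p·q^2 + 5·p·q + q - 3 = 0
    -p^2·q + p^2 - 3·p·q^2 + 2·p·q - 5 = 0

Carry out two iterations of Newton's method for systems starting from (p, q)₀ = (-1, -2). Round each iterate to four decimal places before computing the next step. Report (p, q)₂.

(-0.8470, 2.0836)

At (-1, -2): F = (17.0000, 14.0000).
Jacobian J = [[-3·q^2 + 5·q, -6·p·q + 5·p + 1], [-2·p·q + 2·p - 3·q^2 + 2·q, -p^2 - 6·p·q + 2·p]].
At the point, J = [[-22.0000, -16.0000], [-22.0000, -15.0000]] (det J = -22.0000).
Solving J·Δ = −F gives Δ = (-1.4091, 3.0000).
Then the next iterate is (p, q)₁ = (-2.4091, 1.0000).
Round to (-2.4091, 1.0000) and repeat: F = (-6.8182, -2.5909), J = [[2.0000, 3.4091], [-1.0000, 3.832637]].
Δ = (1.5621, 1.0836), so (p, q)₂ = (-0.8470, 2.0836).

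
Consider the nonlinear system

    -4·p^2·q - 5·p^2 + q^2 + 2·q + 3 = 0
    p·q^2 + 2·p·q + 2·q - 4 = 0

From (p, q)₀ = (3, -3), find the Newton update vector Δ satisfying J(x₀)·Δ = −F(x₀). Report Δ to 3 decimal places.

At (3, -3): F = (69.000, -1.000).
Jacobian J = [[-8·p·q - 10·p, -4·p^2 + 2·q + 2], [q^2 + 2·q, 2·p·q + 2·p + 2]].
At the point, J = [[42.000, -40.000], [3.000, -10.000]] (det J = -300.000).
Solving J·Δ = −F gives Δ = (-2.433, -0.830).

(-2.433, -0.830)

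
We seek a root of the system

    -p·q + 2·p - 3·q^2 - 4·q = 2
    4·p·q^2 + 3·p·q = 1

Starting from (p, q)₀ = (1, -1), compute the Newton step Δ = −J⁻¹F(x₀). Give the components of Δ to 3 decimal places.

(-0.625, -0.125)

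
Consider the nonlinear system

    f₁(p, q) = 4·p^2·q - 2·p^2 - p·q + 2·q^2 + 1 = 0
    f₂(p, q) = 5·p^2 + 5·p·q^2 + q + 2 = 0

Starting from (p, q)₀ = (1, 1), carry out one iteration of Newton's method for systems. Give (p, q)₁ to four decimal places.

At (1, 1): F = (4.0000, 13.0000).
Jacobian J = [[8·p·q - 4·p - q, 4·p^2 - p + 4·q], [10·p + 5·q^2, 10·p·q + 1]].
At the point, J = [[3.0000, 7.0000], [15.0000, 11.0000]] (det J = -72.0000).
Solving J·Δ = −F gives Δ = (-0.6528, -0.2917).
Then the next iterate is (p, q)₁ = (0.3472, 0.7083).

(0.3472, 0.7083)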